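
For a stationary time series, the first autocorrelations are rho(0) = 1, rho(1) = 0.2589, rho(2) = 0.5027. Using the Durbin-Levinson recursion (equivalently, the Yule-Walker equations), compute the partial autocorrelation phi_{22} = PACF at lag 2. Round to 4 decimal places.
\phi_{22} = 0.4670

The PACF at lag k is phi_{kk}, the last component of the solution
to the Yule-Walker system G_k phi = r_k where
  (G_k)_{ij} = rho(|i - j|), (r_k)_i = rho(i), i,j = 1..k.
Equivalently, Durbin-Levinson gives phi_{kk} iteratively:
  phi_{11} = rho(1)
  phi_{kk} = [rho(k) - sum_{j=1..k-1} phi_{k-1,j} rho(k-j)]
            / [1 - sum_{j=1..k-1} phi_{k-1,j} rho(j)],
  phi_{k,j} = phi_{k-1,j} - phi_{kk} phi_{k-1,k-j},  j = 1..k-1.
Step k = 1:
  phi_11 = rho(1) = 0.2589.
Step k = 2:
  phi_22 = [rho(2) - phi_11 rho(1)] / [1 - phi_11 rho(1)] = [0.5027 - (0.2589)(0.2589)] / [1 - (0.2589)(0.2589)]
         = 0.43567079 / 0.93297079 = 0.467.
Therefore phi_{22} = 0.4670.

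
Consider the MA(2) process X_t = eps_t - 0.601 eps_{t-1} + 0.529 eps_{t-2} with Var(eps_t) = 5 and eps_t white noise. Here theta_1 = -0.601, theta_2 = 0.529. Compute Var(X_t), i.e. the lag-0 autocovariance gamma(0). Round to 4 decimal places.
\gamma(0) = 8.2052

For an MA(q) process X_t = eps_t + sum_i theta_i eps_{t-i} with
Var(eps_t) = sigma^2, the variance is
  gamma(0) = sigma^2 * (1 + sum_i theta_i^2).
  sum_i theta_i^2 = (-0.601)^2 + (0.529)^2 = 0.361201 + 0.279841 = 0.641042.
  gamma(0) = 5 * (1 + 0.641042) = 5 * 1.641042 = 8.20521, which rounds to 8.2052.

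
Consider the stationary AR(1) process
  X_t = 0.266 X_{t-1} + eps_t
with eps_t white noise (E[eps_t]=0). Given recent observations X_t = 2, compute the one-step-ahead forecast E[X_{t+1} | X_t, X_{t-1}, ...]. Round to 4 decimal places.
E[X_{t+1} \mid \mathcal F_t] = 0.5320

For an AR(p) model X_t = c + sum_i phi_i X_{t-i} + eps_t, the
one-step-ahead conditional mean is
  E[X_{t+1} | X_t, ...] = c + sum_i phi_i X_{t+1-i}.
Substitute known values:
  E[X_{t+1} | ...] = (0.266) * (2)
                   = 0.5320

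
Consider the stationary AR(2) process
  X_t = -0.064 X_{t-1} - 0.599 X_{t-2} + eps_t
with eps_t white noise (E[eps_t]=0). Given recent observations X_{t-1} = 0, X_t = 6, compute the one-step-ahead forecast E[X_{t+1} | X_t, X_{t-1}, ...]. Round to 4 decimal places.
E[X_{t+1} \mid \mathcal F_t] = -0.3840

For an AR(p) model X_t = c + sum_i phi_i X_{t-i} + eps_t, the
one-step-ahead conditional mean is
  E[X_{t+1} | X_t, ...] = c + sum_i phi_i X_{t+1-i}.
Substitute known values:
  E[X_{t+1} | ...] = (-0.064) * (6) + (-0.599) * (0)
                   = -0.3840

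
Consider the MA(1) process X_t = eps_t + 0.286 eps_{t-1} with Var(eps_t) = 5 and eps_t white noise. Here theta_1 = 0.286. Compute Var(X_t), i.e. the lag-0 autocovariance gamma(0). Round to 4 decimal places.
\gamma(0) = 5.4090

For an MA(q) process X_t = eps_t + sum_i theta_i eps_{t-i} with
Var(eps_t) = sigma^2, the variance is
  gamma(0) = sigma^2 * (1 + sum_i theta_i^2).
  sum_i theta_i^2 = (0.286)^2 = 0.081796.
  gamma(0) = 5 * (1 + 0.081796) = 5 * 1.081796 = 5.40898, which rounds to 5.4090.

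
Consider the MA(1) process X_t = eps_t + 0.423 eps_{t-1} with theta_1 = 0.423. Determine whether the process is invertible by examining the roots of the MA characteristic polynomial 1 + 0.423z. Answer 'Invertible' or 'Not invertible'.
\text{Invertible}

The MA(q) characteristic polynomial is P(z) = 1 + 0.423z.
Invertibility requires all roots to lie outside the unit circle, i.e. |z| > 1 for every root.
This is linear in z: 1 + (0.423) z = 0  =>  z = -1/(0.423) = -2.364066,  |z| = 2.364066.
Moduli of all roots: 2.3641.
All moduli strictly greater than 1? Yes.
Verdict: Invertible.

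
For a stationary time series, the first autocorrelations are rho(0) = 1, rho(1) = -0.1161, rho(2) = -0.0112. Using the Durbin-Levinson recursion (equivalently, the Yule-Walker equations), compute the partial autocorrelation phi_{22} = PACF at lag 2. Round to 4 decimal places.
\phi_{22} = -0.0250

The PACF at lag k is phi_{kk}, the last component of the solution
to the Yule-Walker system G_k phi = r_k where
  (G_k)_{ij} = rho(|i - j|), (r_k)_i = rho(i), i,j = 1..k.
Equivalently, Durbin-Levinson gives phi_{kk} iteratively:
  phi_{11} = rho(1)
  phi_{kk} = [rho(k) - sum_{j=1..k-1} phi_{k-1,j} rho(k-j)]
            / [1 - sum_{j=1..k-1} phi_{k-1,j} rho(j)],
  phi_{k,j} = phi_{k-1,j} - phi_{kk} phi_{k-1,k-j},  j = 1..k-1.
Step k = 1:
  phi_11 = rho(1) = -0.1161.
Step k = 2:
  phi_22 = [rho(2) - phi_11 rho(1)] / [1 - phi_11 rho(1)] = [-0.0112 - (-0.1161)(-0.1161)] / [1 - (-0.1161)(-0.1161)]
         = -0.02467921 / 0.98652079 = -0.025.
Therefore phi_{22} = -0.0250.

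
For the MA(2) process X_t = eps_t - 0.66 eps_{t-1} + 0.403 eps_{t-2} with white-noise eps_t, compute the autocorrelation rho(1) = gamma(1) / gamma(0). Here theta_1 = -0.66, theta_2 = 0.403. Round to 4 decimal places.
\rho(1) = -0.5795

For an MA(q) process with theta_0 = 1, the autocovariance is
  gamma(k) = sigma^2 * sum_{i=0..q-k} theta_i * theta_{i+k},
and rho(k) = gamma(k) / gamma(0). Sigma^2 cancels.
  numerator   = (1)*(-0.66) + (-0.66)*(0.403) = -0.92598.
  denominator = (1)^2 + (-0.66)^2 + (0.403)^2 = 1.598009.
  rho(1) = -0.92598 / 1.598009 = -0.5795.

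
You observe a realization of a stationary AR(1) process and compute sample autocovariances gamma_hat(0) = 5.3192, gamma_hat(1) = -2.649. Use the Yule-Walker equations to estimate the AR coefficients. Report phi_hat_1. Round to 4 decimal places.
\hat\phi_{1} = -0.4980

The Yule-Walker equations for an AR(p) process read, in matrix form,
  Gamma_p phi = r_p,   with   (Gamma_p)_{ij} = gamma(|i - j|),
                       (r_p)_i = gamma(i),   i,j = 1..p.
Substitute the sample gammas (Toeplitz matrix and right-hand side of size 1):
  Gamma_p = [[5.3192]]
  r_p     = [-2.649]
With p = 1 this is the single equation gamma(0) phi_1 = gamma(1):
  phi_hat_1 = gamma(1) / gamma(0) = -2.649 / 5.3192 = -0.4980.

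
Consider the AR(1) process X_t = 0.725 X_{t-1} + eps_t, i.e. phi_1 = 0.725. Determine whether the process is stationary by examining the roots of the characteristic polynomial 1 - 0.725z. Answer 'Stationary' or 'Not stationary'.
\text{Stationary}

The AR(p) characteristic polynomial is P(z) = 1 - 0.725z.
Stationarity requires all roots to lie outside the unit circle, i.e. |z| > 1 for every root.
This is linear in z: 1 + (-0.725) z = 0  =>  z = -1/(-0.725) = 1.37931,  |z| = 1.37931.
Moduli of all roots: 1.3793.
All moduli strictly greater than 1? Yes.
Verdict: Stationary.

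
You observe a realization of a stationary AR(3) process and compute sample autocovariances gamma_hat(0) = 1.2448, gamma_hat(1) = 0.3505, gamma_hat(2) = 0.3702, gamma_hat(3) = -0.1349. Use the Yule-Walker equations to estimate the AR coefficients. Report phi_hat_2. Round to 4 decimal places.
\hat\phi_{2} = 0.2960

The Yule-Walker equations for an AR(p) process read, in matrix form,
  Gamma_p phi = r_p,   with   (Gamma_p)_{ij} = gamma(|i - j|),
                       (r_p)_i = gamma(i),   i,j = 1..p.
Substitute the sample gammas (Toeplitz matrix and right-hand side of size 3):
  Gamma_p = [[1.2448, 0.3505, 0.3702], [0.3505, 1.2448, 0.3505], [0.3702, 0.3505, 1.2448]]
  r_p     = [0.3505, 0.3702, -0.1349]
Written out (R1..R3):
  (R1) 1.2448 phi_1 + 0.3505 phi_2 + 0.3702 phi_3 = 0.3505
  (R2) 0.3505 phi_1 + 1.2448 phi_2 + 0.3505 phi_3 = 0.3702
  (R3) 0.3702 phi_1 + 0.3505 phi_2 + 1.2448 phi_3 = -0.1349
Gaussian elimination:
  R2 <- R2 - (0.3505/1.2448) R1 = R2 - (0.281571) R1:  1.146109 phi_2 + 0.246262 phi_3 = 0.271509
  R3 <- R3 - (0.3702/1.2448) R1 = R3 - (0.297397) R1:  0.246262 phi_2 + 1.134704 phi_3 = -0.239138
  R3 <- R3 - (0.246262/1.146109) R2 = R3 - (0.214868) R2:  1.08179 phi_3 = -0.297476
Back-substitution:
  phi_hat_3 = -0.297476 / 1.08179 = -0.274985
  phi_hat_2 = (0.271509 - (0.246262)(-0.274985)) / 1.146109 = 0.295982
  phi_hat_1 = (0.3505 - (0.3505)(0.295982) - (0.3702)(-0.274985)) / 1.2448 = 0.280011
So phi_hat = [0.2800, 0.2960, -0.2750].
Therefore phi_hat_2 = 0.2960.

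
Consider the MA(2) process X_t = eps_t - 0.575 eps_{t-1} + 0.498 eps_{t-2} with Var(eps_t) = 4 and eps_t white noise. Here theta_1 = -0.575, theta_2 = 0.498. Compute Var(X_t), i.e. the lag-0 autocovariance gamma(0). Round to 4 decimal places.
\gamma(0) = 6.3145

For an MA(q) process X_t = eps_t + sum_i theta_i eps_{t-i} with
Var(eps_t) = sigma^2, the variance is
  gamma(0) = sigma^2 * (1 + sum_i theta_i^2).
  sum_i theta_i^2 = (-0.575)^2 + (0.498)^2 = 0.330625 + 0.248004 = 0.578629.
  gamma(0) = 4 * (1 + 0.578629) = 4 * 1.578629 = 6.314516, which rounds to 6.3145.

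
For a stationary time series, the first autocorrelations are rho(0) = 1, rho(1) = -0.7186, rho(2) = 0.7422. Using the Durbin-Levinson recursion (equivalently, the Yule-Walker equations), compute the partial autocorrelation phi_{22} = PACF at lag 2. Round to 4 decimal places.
\phi_{22} = 0.4669

The PACF at lag k is phi_{kk}, the last component of the solution
to the Yule-Walker system G_k phi = r_k where
  (G_k)_{ij} = rho(|i - j|), (r_k)_i = rho(i), i,j = 1..k.
Equivalently, Durbin-Levinson gives phi_{kk} iteratively:
  phi_{11} = rho(1)
  phi_{kk} = [rho(k) - sum_{j=1..k-1} phi_{k-1,j} rho(k-j)]
            / [1 - sum_{j=1..k-1} phi_{k-1,j} rho(j)],
  phi_{k,j} = phi_{k-1,j} - phi_{kk} phi_{k-1,k-j},  j = 1..k-1.
Step k = 1:
  phi_11 = rho(1) = -0.7186.
Step k = 2:
  phi_22 = [rho(2) - phi_11 rho(1)] / [1 - phi_11 rho(1)] = [0.7422 - (-0.7186)(-0.7186)] / [1 - (-0.7186)(-0.7186)]
         = 0.22581404 / 0.48361404 = 0.4669.
Therefore phi_{22} = 0.4669.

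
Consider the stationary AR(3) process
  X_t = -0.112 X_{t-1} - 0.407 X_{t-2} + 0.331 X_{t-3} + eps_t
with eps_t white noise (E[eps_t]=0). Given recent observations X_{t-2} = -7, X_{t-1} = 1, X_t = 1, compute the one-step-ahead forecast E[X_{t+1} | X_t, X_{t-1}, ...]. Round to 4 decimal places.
E[X_{t+1} \mid \mathcal F_t] = -2.8360

For an AR(p) model X_t = c + sum_i phi_i X_{t-i} + eps_t, the
one-step-ahead conditional mean is
  E[X_{t+1} | X_t, ...] = c + sum_i phi_i X_{t+1-i}.
Substitute known values:
  E[X_{t+1} | ...] = (-0.112) * (1) + (-0.407) * (1) + (0.331) * (-7)
                   = -2.8360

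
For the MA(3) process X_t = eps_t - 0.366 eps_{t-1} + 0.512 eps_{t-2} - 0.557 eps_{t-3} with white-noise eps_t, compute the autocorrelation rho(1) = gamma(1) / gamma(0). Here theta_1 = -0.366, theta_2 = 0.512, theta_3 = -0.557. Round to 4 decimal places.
\rho(1) = -0.4914

For an MA(q) process with theta_0 = 1, the autocovariance is
  gamma(k) = sigma^2 * sum_{i=0..q-k} theta_i * theta_{i+k},
and rho(k) = gamma(k) / gamma(0). Sigma^2 cancels.
  numerator   = (1)*(-0.366) + (-0.366)*(0.512) + (0.512)*(-0.557) = -0.838576.
  denominator = (1)^2 + (-0.366)^2 + (0.512)^2 + (-0.557)^2 = 1.706349.
  rho(1) = -0.838576 / 1.706349 = -0.4914.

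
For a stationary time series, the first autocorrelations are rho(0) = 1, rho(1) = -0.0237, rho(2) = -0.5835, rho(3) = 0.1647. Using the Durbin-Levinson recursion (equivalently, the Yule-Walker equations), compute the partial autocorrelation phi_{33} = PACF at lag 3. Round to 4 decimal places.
\phi_{33} = 0.1959

The PACF at lag k is phi_{kk}, the last component of the solution
to the Yule-Walker system G_k phi = r_k where
  (G_k)_{ij} = rho(|i - j|), (r_k)_i = rho(i), i,j = 1..k.
Equivalently, Durbin-Levinson gives phi_{kk} iteratively:
  phi_{11} = rho(1)
  phi_{kk} = [rho(k) - sum_{j=1..k-1} phi_{k-1,j} rho(k-j)]
            / [1 - sum_{j=1..k-1} phi_{k-1,j} rho(j)],
  phi_{k,j} = phi_{k-1,j} - phi_{kk} phi_{k-1,k-j},  j = 1..k-1.
Step k = 1:
  phi_11 = rho(1) = -0.0237.
Step k = 2:
  phi_22 = [rho(2) - phi_11 rho(1)] / [1 - phi_11 rho(1)] = [-0.5835 - (-0.0237)(-0.0237)] / [1 - (-0.0237)(-0.0237)]
         = -0.58406169 / 0.99943831 = -0.58439.
  Update: phi_21 = phi_11 - phi_22 phi_11 = -0.0237 - (-0.58439)(-0.0237) = -0.03755.
Step k = 3:
  phi_33 = [rho(3) - phi_21 rho(2) - phi_22 rho(1)] / [1 - phi_21 rho(1) - phi_22 rho(2)]
    numerator   = 0.1647 - (-0.03755)(-0.5835) - (-0.58439)(-0.0237) = 0.12893951
    denominator = 1 - (-0.03755)(-0.0237) - (-0.58439)(-0.5835) = 0.65811854
  phi_33 = 0.12893951 / 0.65811854 = 0.1959.
Therefore phi_{33} = 0.1959.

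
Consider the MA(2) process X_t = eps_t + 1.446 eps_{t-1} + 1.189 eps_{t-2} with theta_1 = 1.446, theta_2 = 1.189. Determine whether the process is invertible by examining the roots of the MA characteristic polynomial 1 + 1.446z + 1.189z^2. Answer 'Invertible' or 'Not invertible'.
\text{Not invertible}

The MA(q) characteristic polynomial is P(z) = 1 + 1.446z + 1.189z^2.
Invertibility requires all roots to lie outside the unit circle, i.e. |z| > 1 for every root.
Set 1 + (1.446) z + (1.189) z^2 = 0, i.e. a z^2 + b z + c = 0 with a = 1.189, b = 1.446, c = 1.
Discriminant D = b^2 - 4ac = (1.446)^2 - 4*(1.189)*1 = 2.090916 - (4.756) = -2.665084.
D < 0, so the roots are the complex-conjugate pair z = (-b +/- i sqrt(-D)) / (2a) = -0.6081 +/- 0.6865i.
For a conjugate pair |z|^2 = z * conj(z) = (product of roots) = c/a = 1/(1.189) = 0.841043, so |z| = sqrt(0.841043) = 0.9171 for both roots.
Moduli of all roots: 0.9171, 0.9171.
All moduli strictly greater than 1? No.
Verdict: Not invertible.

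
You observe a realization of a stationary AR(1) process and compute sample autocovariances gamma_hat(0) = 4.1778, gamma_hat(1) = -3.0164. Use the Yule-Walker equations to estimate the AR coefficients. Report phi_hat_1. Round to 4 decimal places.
\hat\phi_{1} = -0.7220

The Yule-Walker equations for an AR(p) process read, in matrix form,
  Gamma_p phi = r_p,   with   (Gamma_p)_{ij} = gamma(|i - j|),
                       (r_p)_i = gamma(i),   i,j = 1..p.
Substitute the sample gammas (Toeplitz matrix and right-hand side of size 1):
  Gamma_p = [[4.1778]]
  r_p     = [-3.0164]
With p = 1 this is the single equation gamma(0) phi_1 = gamma(1):
  phi_hat_1 = gamma(1) / gamma(0) = -3.0164 / 4.1778 = -0.7220.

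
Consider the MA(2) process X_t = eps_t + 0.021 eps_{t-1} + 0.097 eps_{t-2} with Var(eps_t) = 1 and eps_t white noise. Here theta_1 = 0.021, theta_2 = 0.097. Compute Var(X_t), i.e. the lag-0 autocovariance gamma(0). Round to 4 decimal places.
\gamma(0) = 1.0099

For an MA(q) process X_t = eps_t + sum_i theta_i eps_{t-i} with
Var(eps_t) = sigma^2, the variance is
  gamma(0) = sigma^2 * (1 + sum_i theta_i^2).
  sum_i theta_i^2 = (0.021)^2 + (0.097)^2 = 0.000441 + 0.009409 = 0.00985.
  gamma(0) = 1 * (1 + 0.00985) = 1 * 1.00985 = 1.00985, which rounds to 1.0099.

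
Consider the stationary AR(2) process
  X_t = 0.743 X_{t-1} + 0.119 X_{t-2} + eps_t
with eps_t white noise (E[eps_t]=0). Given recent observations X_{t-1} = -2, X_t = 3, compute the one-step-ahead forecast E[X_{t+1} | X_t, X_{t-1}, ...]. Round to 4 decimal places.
E[X_{t+1} \mid \mathcal F_t] = 1.9910

For an AR(p) model X_t = c + sum_i phi_i X_{t-i} + eps_t, the
one-step-ahead conditional mean is
  E[X_{t+1} | X_t, ...] = c + sum_i phi_i X_{t+1-i}.
Substitute known values:
  E[X_{t+1} | ...] = (0.743) * (3) + (0.119) * (-2)
                   = 1.9910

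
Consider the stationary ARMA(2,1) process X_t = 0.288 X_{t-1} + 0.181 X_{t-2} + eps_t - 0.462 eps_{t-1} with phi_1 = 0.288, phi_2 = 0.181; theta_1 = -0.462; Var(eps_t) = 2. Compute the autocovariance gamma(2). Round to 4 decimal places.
\gamma(2) = 0.2669

Multiply the model equation by X_{t-k} and take expectations. With theta_0 = psi_0 = 1 and psi_j the MA(infinity) weights, this gives
  gamma(k) - sum_i phi_i gamma(k-i) = c_k,
  c_k = sigma^2 * sum_{j=k..q} theta_j psi_{j-k}   (c_k = 0 for k > q),
using gamma(-m) = gamma(m).
psi-weights needed (psi_j = theta_j + sum_i phi_i psi_{j-i}):
  psi_1 = theta_1 + phi_1 = -0.462 + (0.288) = -0.174
Right-hand sides:
  c_0 = sigma^2 (1 + theta_1 psi_1) = 2 * (1 + (-0.462)(-0.174)) = 2 * 1.080388 = 2.160776
  c_1 = sigma^2 theta_1 = 2 * (-0.462) = -0.924
  c_2 = 0
Equations for k = 0, 1, 2 (AR order 2, c_2 = 0):
  (E0) gamma(0) = phi_1 gamma(1) + phi_2 gamma(2) + c_0
  (E1) gamma(1) = phi_1 gamma(0) + phi_2 gamma(1) + c_1
  (E2) gamma(2) = phi_1 gamma(1) + phi_2 gamma(0)
From (E1): gamma(1) = A gamma(0) + B with
  A = phi_1 / (1 - phi_2) = 0.288 / 0.819 = 0.351648,   B = c_1 / (1 - phi_2) = -0.924 / 0.819 = -1.128205.
Insert (E2) into (E0): gamma(0) (1 - phi_2^2) = phi_1 (1 + phi_2) gamma(1) + c_0.
  phi_1 (1 + phi_2) = (0.288)(1.181) = 0.340128,   1 - phi_2^2 = 0.967239.
Replace gamma(1) by A gamma(0) + B and collect gamma(0):
  gamma(0) [0.967239 - (0.340128)(0.351648)] = (0.340128)(-1.128205) + 2.160776
  gamma(0) * 0.847634 = 1.777042
  gamma(0) = 1.777042 / 0.847634 = 2.096474.
  gamma(1) = A gamma(0) + B = (0.351648)(2.096474) + (-1.128205) = -0.390983.
  gamma(2) = phi_1 gamma(1) + phi_2 gamma(0) = (0.288)(-0.390983) + (0.181)(2.096474) = 0.266859.
Therefore gamma(2) = 0.2669 (to 4 decimal places).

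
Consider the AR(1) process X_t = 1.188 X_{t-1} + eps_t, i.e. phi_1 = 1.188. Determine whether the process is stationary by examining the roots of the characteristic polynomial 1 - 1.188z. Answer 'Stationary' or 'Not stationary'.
\text{Not stationary}

The AR(p) characteristic polynomial is P(z) = 1 - 1.188z.
Stationarity requires all roots to lie outside the unit circle, i.e. |z| > 1 for every root.
This is linear in z: 1 + (-1.188) z = 0  =>  z = -1/(-1.188) = 0.841751,  |z| = 0.841751.
Moduli of all roots: 0.8418.
All moduli strictly greater than 1? No.
Verdict: Not stationary.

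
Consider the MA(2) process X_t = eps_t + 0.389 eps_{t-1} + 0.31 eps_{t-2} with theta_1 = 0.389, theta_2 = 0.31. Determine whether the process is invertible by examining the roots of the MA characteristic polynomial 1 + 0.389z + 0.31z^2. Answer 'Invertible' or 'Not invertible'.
\text{Invertible}

The MA(q) characteristic polynomial is P(z) = 1 + 0.389z + 0.31z^2.
Invertibility requires all roots to lie outside the unit circle, i.e. |z| > 1 for every root.
Set 1 + (0.389) z + (0.31) z^2 = 0, i.e. a z^2 + b z + c = 0 with a = 0.31, b = 0.389, c = 1.
Discriminant D = b^2 - 4ac = (0.389)^2 - 4*(0.31)*1 = 0.151321 - (1.24) = -1.088679.
D < 0, so the roots are the complex-conjugate pair z = (-b +/- i sqrt(-D)) / (2a) = -0.6274 +/- 1.6829i.
For a conjugate pair |z|^2 = z * conj(z) = (product of roots) = c/a = 1/(0.31) = 3.225806, so |z| = sqrt(3.225806) = 1.7961 for both roots.
Moduli of all roots: 1.7961, 1.7961.
All moduli strictly greater than 1? Yes.
Verdict: Invertible.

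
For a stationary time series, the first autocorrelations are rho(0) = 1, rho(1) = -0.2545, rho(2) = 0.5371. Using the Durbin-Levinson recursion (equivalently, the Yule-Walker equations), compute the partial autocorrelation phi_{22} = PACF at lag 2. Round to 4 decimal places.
\phi_{22} = 0.5050

The PACF at lag k is phi_{kk}, the last component of the solution
to the Yule-Walker system G_k phi = r_k where
  (G_k)_{ij} = rho(|i - j|), (r_k)_i = rho(i), i,j = 1..k.
Equivalently, Durbin-Levinson gives phi_{kk} iteratively:
  phi_{11} = rho(1)
  phi_{kk} = [rho(k) - sum_{j=1..k-1} phi_{k-1,j} rho(k-j)]
            / [1 - sum_{j=1..k-1} phi_{k-1,j} rho(j)],
  phi_{k,j} = phi_{k-1,j} - phi_{kk} phi_{k-1,k-j},  j = 1..k-1.
Step k = 1:
  phi_11 = rho(1) = -0.2545.
Step k = 2:
  phi_22 = [rho(2) - phi_11 rho(1)] / [1 - phi_11 rho(1)] = [0.5371 - (-0.2545)(-0.2545)] / [1 - (-0.2545)(-0.2545)]
         = 0.47232975 / 0.93522975 = 0.505.
Therefore phi_{22} = 0.5050.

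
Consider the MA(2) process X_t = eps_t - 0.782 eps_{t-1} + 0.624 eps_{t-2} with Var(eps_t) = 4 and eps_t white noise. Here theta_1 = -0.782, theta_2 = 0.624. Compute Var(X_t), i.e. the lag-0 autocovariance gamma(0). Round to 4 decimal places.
\gamma(0) = 8.0036

For an MA(q) process X_t = eps_t + sum_i theta_i eps_{t-i} with
Var(eps_t) = sigma^2, the variance is
  gamma(0) = sigma^2 * (1 + sum_i theta_i^2).
  sum_i theta_i^2 = (-0.782)^2 + (0.624)^2 = 0.611524 + 0.389376 = 1.0009.
  gamma(0) = 4 * (1 + 1.0009) = 4 * 2.0009 = 8.0036.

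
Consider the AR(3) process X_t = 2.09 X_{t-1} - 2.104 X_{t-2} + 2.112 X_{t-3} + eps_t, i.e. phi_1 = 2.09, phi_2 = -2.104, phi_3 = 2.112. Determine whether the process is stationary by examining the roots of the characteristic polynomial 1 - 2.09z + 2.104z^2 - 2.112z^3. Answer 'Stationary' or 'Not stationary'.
\text{Not stationary}

The AR(p) characteristic polynomial is P(z) = 1 - 2.09z + 2.104z^2 - 2.112z^3.
Stationarity requires all roots to lie outside the unit circle, i.e. |z| > 1 for every root.
Degree 3: look for a simple real root z0 first, then factor out (1 - z/z0) and solve the remaining quadratic.
Testing z0 = 0.625: P(0.625) = 1 + (-2.09)(0.625) + (2.104)(0.625)^2 + (-2.112)(0.625)^3
  = 1 + (-1.30625) + (0.821875) + (-0.515625) = 0.  So z_0 = 0.625 is a root, |z_0| = 0.625.
Divide out the factor (1 - 1.6 z) = (1 - z/z0) (since 1/z0 = 1.6):
  P(z) = (1 - 1.6 z)(1 + (-0.49) z + (1.32) z^2)
  [check: z-coef -0.49 - (1.6) = -2.09; z^2-coef 1.32 - (1.6)(-0.49) = 2.104; z^3-coef -(1.6)(1.32) = -2.112.]
Remaining roots from the quadratic factor 1 + (-0.49) z + (1.32) z^2:
  Set 1 + (-0.49) z + (1.32) z^2 = 0, i.e. a z^2 + b z + c = 0 with a = 1.32, b = -0.49, c = 1.
  Discriminant D = b^2 - 4ac = (-0.49)^2 - 4*(1.32)*1 = 0.2401 - (5.28) = -5.0399.
  D < 0, so the roots are the complex-conjugate pair z = (-b +/- i sqrt(-D)) / (2a) = 0.1856 +/- 0.8504i.
  For a conjugate pair |z|^2 = z * conj(z) = (product of roots) = c/a = 1/(1.32) = 0.757576, so |z| = sqrt(0.757576) = 0.8704 for both roots.
Moduli of all roots: 0.6250, 0.8704, 0.8704.
All moduli strictly greater than 1? No.
Verdict: Not stationary.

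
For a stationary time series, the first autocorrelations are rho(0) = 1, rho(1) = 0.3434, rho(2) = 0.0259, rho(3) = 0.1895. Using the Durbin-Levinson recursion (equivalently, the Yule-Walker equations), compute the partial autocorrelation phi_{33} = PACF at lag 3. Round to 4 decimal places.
\phi_{33} = 0.2470

The PACF at lag k is phi_{kk}, the last component of the solution
to the Yule-Walker system G_k phi = r_k where
  (G_k)_{ij} = rho(|i - j|), (r_k)_i = rho(i), i,j = 1..k.
Equivalently, Durbin-Levinson gives phi_{kk} iteratively:
  phi_{11} = rho(1)
  phi_{kk} = [rho(k) - sum_{j=1..k-1} phi_{k-1,j} rho(k-j)]
            / [1 - sum_{j=1..k-1} phi_{k-1,j} rho(j)],
  phi_{k,j} = phi_{k-1,j} - phi_{kk} phi_{k-1,k-j},  j = 1..k-1.
Step k = 1:
  phi_11 = rho(1) = 0.3434.
Step k = 2:
  phi_22 = [rho(2) - phi_11 rho(1)] / [1 - phi_11 rho(1)] = [0.0259 - (0.3434)(0.3434)] / [1 - (0.3434)(0.3434)]
         = -0.09202356 / 0.88207644 = -0.104326.
  Update: phi_21 = phi_11 - phi_22 phi_11 = 0.3434 - (-0.104326)(0.3434) = 0.379226.
Step k = 3:
  phi_33 = [rho(3) - phi_21 rho(2) - phi_22 rho(1)] / [1 - phi_21 rho(1) - phi_22 rho(2)]
    numerator   = 0.1895 - (0.379226)(0.0259) - (-0.104326)(0.3434) = 0.21550363
    denominator = 1 - (0.379226)(0.3434) - (-0.104326)(0.0259) = 0.87247598
  phi_33 = 0.21550363 / 0.87247598 = 0.247.
Therefore phi_{33} = 0.2470.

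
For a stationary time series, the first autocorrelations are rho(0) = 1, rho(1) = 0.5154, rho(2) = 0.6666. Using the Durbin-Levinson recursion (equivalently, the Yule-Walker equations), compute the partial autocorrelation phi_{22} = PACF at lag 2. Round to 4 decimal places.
\phi_{22} = 0.5460

The PACF at lag k is phi_{kk}, the last component of the solution
to the Yule-Walker system G_k phi = r_k where
  (G_k)_{ij} = rho(|i - j|), (r_k)_i = rho(i), i,j = 1..k.
Equivalently, Durbin-Levinson gives phi_{kk} iteratively:
  phi_{11} = rho(1)
  phi_{kk} = [rho(k) - sum_{j=1..k-1} phi_{k-1,j} rho(k-j)]
            / [1 - sum_{j=1..k-1} phi_{k-1,j} rho(j)],
  phi_{k,j} = phi_{k-1,j} - phi_{kk} phi_{k-1,k-j},  j = 1..k-1.
Step k = 1:
  phi_11 = rho(1) = 0.5154.
Step k = 2:
  phi_22 = [rho(2) - phi_11 rho(1)] / [1 - phi_11 rho(1)] = [0.6666 - (0.5154)(0.5154)] / [1 - (0.5154)(0.5154)]
         = 0.40096284 / 0.73436284 = 0.546.
Therefore phi_{22} = 0.5460.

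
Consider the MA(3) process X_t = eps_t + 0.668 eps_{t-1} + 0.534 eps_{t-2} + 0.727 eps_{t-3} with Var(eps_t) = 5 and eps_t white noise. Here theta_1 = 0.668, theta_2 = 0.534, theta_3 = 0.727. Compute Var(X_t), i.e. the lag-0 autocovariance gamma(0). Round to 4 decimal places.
\gamma(0) = 11.2995

For an MA(q) process X_t = eps_t + sum_i theta_i eps_{t-i} with
Var(eps_t) = sigma^2, the variance is
  gamma(0) = sigma^2 * (1 + sum_i theta_i^2).
  sum_i theta_i^2 = (0.668)^2 + (0.534)^2 + (0.727)^2 = 0.446224 + 0.285156 + 0.528529 = 1.259909.
  gamma(0) = 5 * (1 + 1.259909) = 5 * 2.259909 = 11.299545, which rounds to 11.2995.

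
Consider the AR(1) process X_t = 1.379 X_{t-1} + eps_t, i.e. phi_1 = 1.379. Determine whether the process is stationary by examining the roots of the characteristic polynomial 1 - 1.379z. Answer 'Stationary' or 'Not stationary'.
\text{Not stationary}

The AR(p) characteristic polynomial is P(z) = 1 - 1.379z.
Stationarity requires all roots to lie outside the unit circle, i.e. |z| > 1 for every root.
This is linear in z: 1 + (-1.379) z = 0  =>  z = -1/(-1.379) = 0.725163,  |z| = 0.725163.
Moduli of all roots: 0.7252.
All moduli strictly greater than 1? No.
Verdict: Not stationary.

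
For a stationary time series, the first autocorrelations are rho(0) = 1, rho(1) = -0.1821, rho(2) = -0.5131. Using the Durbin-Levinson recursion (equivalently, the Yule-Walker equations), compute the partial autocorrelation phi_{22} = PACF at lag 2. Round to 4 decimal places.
\phi_{22} = -0.5650

The PACF at lag k is phi_{kk}, the last component of the solution
to the Yule-Walker system G_k phi = r_k where
  (G_k)_{ij} = rho(|i - j|), (r_k)_i = rho(i), i,j = 1..k.
Equivalently, Durbin-Levinson gives phi_{kk} iteratively:
  phi_{11} = rho(1)
  phi_{kk} = [rho(k) - sum_{j=1..k-1} phi_{k-1,j} rho(k-j)]
            / [1 - sum_{j=1..k-1} phi_{k-1,j} rho(j)],
  phi_{k,j} = phi_{k-1,j} - phi_{kk} phi_{k-1,k-j},  j = 1..k-1.
Step k = 1:
  phi_11 = rho(1) = -0.1821.
Step k = 2:
  phi_22 = [rho(2) - phi_11 rho(1)] / [1 - phi_11 rho(1)] = [-0.5131 - (-0.1821)(-0.1821)] / [1 - (-0.1821)(-0.1821)]
         = -0.54626041 / 0.96683959 = -0.565.
Therefore phi_{22} = -0.5650.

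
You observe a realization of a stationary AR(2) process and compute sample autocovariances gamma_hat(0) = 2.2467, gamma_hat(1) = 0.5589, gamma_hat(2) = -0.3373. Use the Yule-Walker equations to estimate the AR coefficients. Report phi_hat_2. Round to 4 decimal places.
\hat\phi_{2} = -0.2260

The Yule-Walker equations for an AR(p) process read, in matrix form,
  Gamma_p phi = r_p,   with   (Gamma_p)_{ij} = gamma(|i - j|),
                       (r_p)_i = gamma(i),   i,j = 1..p.
Substitute the sample gammas (Toeplitz matrix and right-hand side of size 2):
  Gamma_p = [[2.2467, 0.5589], [0.5589, 2.2467]]
  r_p     = [0.5589, -0.3373]
Written out:
  2.2467 phi_1 + 0.5589 phi_2 = 0.5589
  0.5589 phi_1 + 2.2467 phi_2 = -0.3373
Solve by Cramer's rule:
  det = gamma(0)^2 - gamma(1)^2 = (2.2467)^2 - (0.5589)^2 = 5.04766089 - 0.31236921 = 4.73529168
  phi_hat_1 = [gamma(1) gamma(0) - gamma(1) gamma(2)] / det = [(0.5589)(2.2467) - (0.5589)(-0.3373)] / 4.73529168 = 1.4441976 / 4.73529168 = 0.305
  phi_hat_2 = [gamma(0) gamma(2) - gamma(1)^2] / det = [(2.2467)(-0.3373) - (0.5589)^2] / 4.73529168 = -1.07018112 / 4.73529168 = -0.226
So phi_hat = [0.3050, -0.2260].
Therefore phi_hat_2 = -0.2260.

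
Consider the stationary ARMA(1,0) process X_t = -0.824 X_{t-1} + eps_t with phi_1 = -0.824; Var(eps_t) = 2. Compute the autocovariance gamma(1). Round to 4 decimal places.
\gamma(1) = -5.1336

Multiply the model equation by X_{t-k} and take expectations. With theta_0 = psi_0 = 1 and psi_j the MA(infinity) weights, this gives
  gamma(k) - sum_i phi_i gamma(k-i) = c_k,
  c_k = sigma^2 * sum_{j=k..q} theta_j psi_{j-k}   (c_k = 0 for k > q),
using gamma(-m) = gamma(m).
Pure AR (q = 0): c_0 = sigma^2 = 2, c_k = 0 for k >= 1.
Equations for k = 0 and k = 1 (AR order 1):
  gamma(0) = phi_1 gamma(1) + c_0
  gamma(1) = phi_1 gamma(0) + c_1
Substituting the second into the first: gamma(0) (1 - phi_1^2) = c_0 + phi_1 c_1, so
  gamma(0) = c_0 / (1 - phi_1^2) = 2 / (1 - (-0.824)^2) = 2 / 0.321024 = 6.230064.
  gamma(1) = phi_1 gamma(0) = (-0.824)(6.230064) = -5.133573.
Therefore gamma(1) = -5.1336 (to 4 decimal places).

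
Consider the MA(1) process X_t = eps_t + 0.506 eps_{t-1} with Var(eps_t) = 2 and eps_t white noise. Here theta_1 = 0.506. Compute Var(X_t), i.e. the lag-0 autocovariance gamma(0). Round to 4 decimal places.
\gamma(0) = 2.5121

For an MA(q) process X_t = eps_t + sum_i theta_i eps_{t-i} with
Var(eps_t) = sigma^2, the variance is
  gamma(0) = sigma^2 * (1 + sum_i theta_i^2).
  sum_i theta_i^2 = (0.506)^2 = 0.256036.
  gamma(0) = 2 * (1 + 0.256036) = 2 * 1.256036 = 2.512072, which rounds to 2.5121.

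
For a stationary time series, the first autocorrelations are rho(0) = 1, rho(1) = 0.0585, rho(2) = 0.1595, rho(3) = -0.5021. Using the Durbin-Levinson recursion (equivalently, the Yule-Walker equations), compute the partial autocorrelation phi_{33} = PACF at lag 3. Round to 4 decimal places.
\phi_{33} = -0.5340

The PACF at lag k is phi_{kk}, the last component of the solution
to the Yule-Walker system G_k phi = r_k where
  (G_k)_{ij} = rho(|i - j|), (r_k)_i = rho(i), i,j = 1..k.
Equivalently, Durbin-Levinson gives phi_{kk} iteratively:
  phi_{11} = rho(1)
  phi_{kk} = [rho(k) - sum_{j=1..k-1} phi_{k-1,j} rho(k-j)]
            / [1 - sum_{j=1..k-1} phi_{k-1,j} rho(j)],
  phi_{k,j} = phi_{k-1,j} - phi_{kk} phi_{k-1,k-j},  j = 1..k-1.
Step k = 1:
  phi_11 = rho(1) = 0.0585.
Step k = 2:
  phi_22 = [rho(2) - phi_11 rho(1)] / [1 - phi_11 rho(1)] = [0.1595 - (0.0585)(0.0585)] / [1 - (0.0585)(0.0585)]
         = 0.15607775 / 0.99657775 = 0.156614.
  Update: phi_21 = phi_11 - phi_22 phi_11 = 0.0585 - (0.156614)(0.0585) = 0.049338.
Step k = 3:
  phi_33 = [rho(3) - phi_21 rho(2) - phi_22 rho(1)] / [1 - phi_21 rho(1) - phi_22 rho(2)]
    numerator   = -0.5021 - (0.049338)(0.1595) - (0.156614)(0.0585) = -0.51913133
    denominator = 1 - (0.049338)(0.0585) - (0.156614)(0.1595) = 0.97213383
  phi_33 = -0.51913133 / 0.97213383 = -0.534.
Therefore phi_{33} = -0.5340.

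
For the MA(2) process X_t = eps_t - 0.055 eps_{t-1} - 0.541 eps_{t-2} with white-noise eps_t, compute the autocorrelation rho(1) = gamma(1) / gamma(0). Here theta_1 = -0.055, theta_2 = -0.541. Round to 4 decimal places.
\rho(1) = -0.0195

For an MA(q) process with theta_0 = 1, the autocovariance is
  gamma(k) = sigma^2 * sum_{i=0..q-k} theta_i * theta_{i+k},
and rho(k) = gamma(k) / gamma(0). Sigma^2 cancels.
  numerator   = (1)*(-0.055) + (-0.055)*(-0.541) = -0.025245.
  denominator = (1)^2 + (-0.055)^2 + (-0.541)^2 = 1.295706.
  rho(1) = -0.025245 / 1.295706 = -0.0195.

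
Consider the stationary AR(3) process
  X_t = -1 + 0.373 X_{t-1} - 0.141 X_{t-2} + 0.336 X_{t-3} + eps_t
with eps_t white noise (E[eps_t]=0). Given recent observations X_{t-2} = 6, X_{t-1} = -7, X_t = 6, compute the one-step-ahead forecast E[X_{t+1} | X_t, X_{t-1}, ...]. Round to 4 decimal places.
E[X_{t+1} \mid \mathcal F_t] = 4.2410

For an AR(p) model X_t = c + sum_i phi_i X_{t-i} + eps_t, the
one-step-ahead conditional mean is
  E[X_{t+1} | X_t, ...] = c + sum_i phi_i X_{t+1-i}.
Substitute known values:
  E[X_{t+1} | ...] = -1 + (0.373) * (6) + (-0.141) * (-7) + (0.336) * (6)
                   = 4.2410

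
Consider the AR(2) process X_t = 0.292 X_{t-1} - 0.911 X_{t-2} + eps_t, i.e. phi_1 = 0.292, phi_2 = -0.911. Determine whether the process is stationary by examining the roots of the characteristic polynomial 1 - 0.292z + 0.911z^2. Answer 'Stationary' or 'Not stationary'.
\text{Stationary}

The AR(p) characteristic polynomial is P(z) = 1 - 0.292z + 0.911z^2.
Stationarity requires all roots to lie outside the unit circle, i.e. |z| > 1 for every root.
Set 1 + (-0.292) z + (0.911) z^2 = 0, i.e. a z^2 + b z + c = 0 with a = 0.911, b = -0.292, c = 1.
Discriminant D = b^2 - 4ac = (-0.292)^2 - 4*(0.911)*1 = 0.085264 - (3.644) = -3.558736.
D < 0, so the roots are the complex-conjugate pair z = (-b +/- i sqrt(-D)) / (2a) = 0.1603 +/- 1.0354i.
For a conjugate pair |z|^2 = z * conj(z) = (product of roots) = c/a = 1/(0.911) = 1.097695, so |z| = sqrt(1.097695) = 1.0477 for both roots.
Moduli of all roots: 1.0477, 1.0477.
All moduli strictly greater than 1? Yes.
Verdict: Stationary.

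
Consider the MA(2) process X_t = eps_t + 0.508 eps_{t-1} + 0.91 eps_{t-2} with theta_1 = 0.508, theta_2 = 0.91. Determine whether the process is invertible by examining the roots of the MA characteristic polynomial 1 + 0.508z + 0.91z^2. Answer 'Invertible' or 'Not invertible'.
\text{Invertible}

The MA(q) characteristic polynomial is P(z) = 1 + 0.508z + 0.91z^2.
Invertibility requires all roots to lie outside the unit circle, i.e. |z| > 1 for every root.
Set 1 + (0.508) z + (0.91) z^2 = 0, i.e. a z^2 + b z + c = 0 with a = 0.91, b = 0.508, c = 1.
Discriminant D = b^2 - 4ac = (0.508)^2 - 4*(0.91)*1 = 0.258064 - (3.64) = -3.381936.
D < 0, so the roots are the complex-conjugate pair z = (-b +/- i sqrt(-D)) / (2a) = -0.2791 +/- 1.0104i.
For a conjugate pair |z|^2 = z * conj(z) = (product of roots) = c/a = 1/(0.91) = 1.098901, so |z| = sqrt(1.098901) = 1.0483 for both roots.
Moduli of all roots: 1.0483, 1.0483.
All moduli strictly greater than 1? Yes.
Verdict: Invertible.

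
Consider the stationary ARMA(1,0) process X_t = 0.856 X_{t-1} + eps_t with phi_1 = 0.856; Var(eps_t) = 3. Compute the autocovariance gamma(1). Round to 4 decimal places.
\gamma(1) = 9.6085

Multiply the model equation by X_{t-k} and take expectations. With theta_0 = psi_0 = 1 and psi_j the MA(infinity) weights, this gives
  gamma(k) - sum_i phi_i gamma(k-i) = c_k,
  c_k = sigma^2 * sum_{j=k..q} theta_j psi_{j-k}   (c_k = 0 for k > q),
using gamma(-m) = gamma(m).
Pure AR (q = 0): c_0 = sigma^2 = 3, c_k = 0 for k >= 1.
Equations for k = 0 and k = 1 (AR order 1):
  gamma(0) = phi_1 gamma(1) + c_0
  gamma(1) = phi_1 gamma(0) + c_1
Substituting the second into the first: gamma(0) (1 - phi_1^2) = c_0 + phi_1 c_1, so
  gamma(0) = c_0 / (1 - phi_1^2) = 3 / (1 - (0.856)^2) = 3 / 0.267264 = 11.224856.
  gamma(1) = phi_1 gamma(0) = (0.856)(11.224856) = 9.608477.
Therefore gamma(1) = 9.6085 (to 4 decimal places).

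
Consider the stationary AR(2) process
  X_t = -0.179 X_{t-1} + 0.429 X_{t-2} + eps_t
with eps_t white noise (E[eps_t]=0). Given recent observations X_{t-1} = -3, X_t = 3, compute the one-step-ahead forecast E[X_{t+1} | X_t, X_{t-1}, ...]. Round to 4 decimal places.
E[X_{t+1} \mid \mathcal F_t] = -1.8240

For an AR(p) model X_t = c + sum_i phi_i X_{t-i} + eps_t, the
one-step-ahead conditional mean is
  E[X_{t+1} | X_t, ...] = c + sum_i phi_i X_{t+1-i}.
Substitute known values:
  E[X_{t+1} | ...] = (-0.179) * (3) + (0.429) * (-3)
                   = -1.8240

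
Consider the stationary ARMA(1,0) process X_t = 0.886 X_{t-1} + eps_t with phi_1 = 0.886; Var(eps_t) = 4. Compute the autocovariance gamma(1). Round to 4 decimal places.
\gamma(1) = 16.4834

Multiply the model equation by X_{t-k} and take expectations. With theta_0 = psi_0 = 1 and psi_j the MA(infinity) weights, this gives
  gamma(k) - sum_i phi_i gamma(k-i) = c_k,
  c_k = sigma^2 * sum_{j=k..q} theta_j psi_{j-k}   (c_k = 0 for k > q),
using gamma(-m) = gamma(m).
Pure AR (q = 0): c_0 = sigma^2 = 4, c_k = 0 for k >= 1.
Equations for k = 0 and k = 1 (AR order 1):
  gamma(0) = phi_1 gamma(1) + c_0
  gamma(1) = phi_1 gamma(0) + c_1
Substituting the second into the first: gamma(0) (1 - phi_1^2) = c_0 + phi_1 c_1, so
  gamma(0) = c_0 / (1 - phi_1^2) = 4 / (1 - (0.886)^2) = 4 / 0.215004 = 18.604305.
  gamma(1) = phi_1 gamma(0) = (0.886)(18.604305) = 16.483414.
Therefore gamma(1) = 16.4834 (to 4 decimal places).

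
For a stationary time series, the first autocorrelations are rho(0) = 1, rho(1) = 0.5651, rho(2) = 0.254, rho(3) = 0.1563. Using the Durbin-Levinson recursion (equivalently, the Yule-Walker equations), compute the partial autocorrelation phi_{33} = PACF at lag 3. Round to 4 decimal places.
\phi_{33} = 0.0789

The PACF at lag k is phi_{kk}, the last component of the solution
to the Yule-Walker system G_k phi = r_k where
  (G_k)_{ij} = rho(|i - j|), (r_k)_i = rho(i), i,j = 1..k.
Equivalently, Durbin-Levinson gives phi_{kk} iteratively:
  phi_{11} = rho(1)
  phi_{kk} = [rho(k) - sum_{j=1..k-1} phi_{k-1,j} rho(k-j)]
            / [1 - sum_{j=1..k-1} phi_{k-1,j} rho(j)],
  phi_{k,j} = phi_{k-1,j} - phi_{kk} phi_{k-1,k-j},  j = 1..k-1.
Step k = 1:
  phi_11 = rho(1) = 0.5651.
Step k = 2:
  phi_22 = [rho(2) - phi_11 rho(1)] / [1 - phi_11 rho(1)] = [0.254 - (0.5651)(0.5651)] / [1 - (0.5651)(0.5651)]
         = -0.06533801 / 0.68066199 = -0.095992.
  Update: phi_21 = phi_11 - phi_22 phi_11 = 0.5651 - (-0.095992)(0.5651) = 0.619345.
Step k = 3:
  phi_33 = [rho(3) - phi_21 rho(2) - phi_22 rho(1)] / [1 - phi_21 rho(1) - phi_22 rho(2)]
    numerator   = 0.1563 - (0.619345)(0.254) - (-0.095992)(0.5651) = 0.05323137
    denominator = 1 - (0.619345)(0.5651) - (-0.095992)(0.254) = 0.67439007
  phi_33 = 0.05323137 / 0.67439007 = 0.0789.
Therefore phi_{33} = 0.0789.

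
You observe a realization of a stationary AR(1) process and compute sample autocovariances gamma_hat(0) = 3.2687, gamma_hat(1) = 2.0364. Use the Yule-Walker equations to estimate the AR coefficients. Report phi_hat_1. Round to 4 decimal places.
\hat\phi_{1} = 0.6230

The Yule-Walker equations for an AR(p) process read, in matrix form,
  Gamma_p phi = r_p,   with   (Gamma_p)_{ij} = gamma(|i - j|),
                       (r_p)_i = gamma(i),   i,j = 1..p.
Substitute the sample gammas (Toeplitz matrix and right-hand side of size 1):
  Gamma_p = [[3.2687]]
  r_p     = [2.0364]
With p = 1 this is the single equation gamma(0) phi_1 = gamma(1):
  phi_hat_1 = gamma(1) / gamma(0) = 2.0364 / 3.2687 = 0.6230.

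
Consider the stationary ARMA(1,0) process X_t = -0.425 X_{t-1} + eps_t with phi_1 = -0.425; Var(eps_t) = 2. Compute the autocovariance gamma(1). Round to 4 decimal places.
\gamma(1) = -1.0374

Multiply the model equation by X_{t-k} and take expectations. With theta_0 = psi_0 = 1 and psi_j the MA(infinity) weights, this gives
  gamma(k) - sum_i phi_i gamma(k-i) = c_k,
  c_k = sigma^2 * sum_{j=k..q} theta_j psi_{j-k}   (c_k = 0 for k > q),
using gamma(-m) = gamma(m).
Pure AR (q = 0): c_0 = sigma^2 = 2, c_k = 0 for k >= 1.
Equations for k = 0 and k = 1 (AR order 1):
  gamma(0) = phi_1 gamma(1) + c_0
  gamma(1) = phi_1 gamma(0) + c_1
Substituting the second into the first: gamma(0) (1 - phi_1^2) = c_0 + phi_1 c_1, so
  gamma(0) = c_0 / (1 - phi_1^2) = 2 / (1 - (-0.425)^2) = 2 / 0.819375 = 2.440885.
  gamma(1) = phi_1 gamma(0) = (-0.425)(2.440885) = -1.037376.
Therefore gamma(1) = -1.0374 (to 4 decimal places).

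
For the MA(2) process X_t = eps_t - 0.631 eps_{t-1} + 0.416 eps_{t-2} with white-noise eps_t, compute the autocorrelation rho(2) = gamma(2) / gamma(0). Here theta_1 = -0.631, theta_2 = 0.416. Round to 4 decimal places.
\rho(2) = 0.2648

For an MA(q) process with theta_0 = 1, the autocovariance is
  gamma(k) = sigma^2 * sum_{i=0..q-k} theta_i * theta_{i+k},
and rho(k) = gamma(k) / gamma(0). Sigma^2 cancels.
  numerator   = (1)*(0.416) = 0.416.
  denominator = (1)^2 + (-0.631)^2 + (0.416)^2 = 1.571217.
  rho(2) = 0.416 / 1.571217 = 0.2648.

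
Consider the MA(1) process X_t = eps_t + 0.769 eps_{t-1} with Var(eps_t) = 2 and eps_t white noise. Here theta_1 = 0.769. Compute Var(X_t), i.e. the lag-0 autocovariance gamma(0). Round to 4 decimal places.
\gamma(0) = 3.1827

For an MA(q) process X_t = eps_t + sum_i theta_i eps_{t-i} with
Var(eps_t) = sigma^2, the variance is
  gamma(0) = sigma^2 * (1 + sum_i theta_i^2).
  sum_i theta_i^2 = (0.769)^2 = 0.591361.
  gamma(0) = 2 * (1 + 0.591361) = 2 * 1.591361 = 3.182722, which rounds to 3.1827.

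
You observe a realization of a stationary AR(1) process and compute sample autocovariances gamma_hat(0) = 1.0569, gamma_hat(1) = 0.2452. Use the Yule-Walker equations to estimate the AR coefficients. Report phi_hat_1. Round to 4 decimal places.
\hat\phi_{1} = 0.2320

The Yule-Walker equations for an AR(p) process read, in matrix form,
  Gamma_p phi = r_p,   with   (Gamma_p)_{ij} = gamma(|i - j|),
                       (r_p)_i = gamma(i),   i,j = 1..p.
Substitute the sample gammas (Toeplitz matrix and right-hand side of size 1):
  Gamma_p = [[1.0569]]
  r_p     = [0.2452]
With p = 1 this is the single equation gamma(0) phi_1 = gamma(1):
  phi_hat_1 = gamma(1) / gamma(0) = 0.2452 / 1.0569 = 0.2320.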